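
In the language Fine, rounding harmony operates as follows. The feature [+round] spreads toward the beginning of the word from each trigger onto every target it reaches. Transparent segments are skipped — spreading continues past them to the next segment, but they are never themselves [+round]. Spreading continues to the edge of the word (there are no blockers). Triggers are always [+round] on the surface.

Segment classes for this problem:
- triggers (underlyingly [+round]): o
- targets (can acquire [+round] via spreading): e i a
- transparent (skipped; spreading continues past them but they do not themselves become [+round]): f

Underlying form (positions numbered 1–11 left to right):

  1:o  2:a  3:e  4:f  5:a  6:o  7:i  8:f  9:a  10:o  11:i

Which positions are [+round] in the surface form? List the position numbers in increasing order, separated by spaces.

From /o/ at 1 leftward: word edge.
From /o/ at 6 leftward: 5 /a/ → [+round]; 4 /f/ transparent; 3 /e/ → [+round]; 2 /a/ → [+round]; 1 /o/ is itself a trigger — this domain ends here.
From /o/ at 10 leftward: 9 /a/ → [+round]; 8 /f/ transparent; 7 /i/ → [+round]; 6 /o/ is itself a trigger — this domain ends here.
Target with no active source: position 11 stays [-round].

1 2 3 5 6 7 9 10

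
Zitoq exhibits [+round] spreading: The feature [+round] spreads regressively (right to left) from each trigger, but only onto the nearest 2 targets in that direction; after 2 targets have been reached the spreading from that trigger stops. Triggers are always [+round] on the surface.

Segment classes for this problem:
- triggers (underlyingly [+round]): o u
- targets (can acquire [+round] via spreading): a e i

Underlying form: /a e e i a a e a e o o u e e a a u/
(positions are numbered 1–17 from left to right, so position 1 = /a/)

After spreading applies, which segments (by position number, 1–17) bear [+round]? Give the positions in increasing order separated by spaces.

From /o/ at 10 leftward: 9 /e/ → [+round]; 8 /a/ → [+round]; bound reached.
From /o/ at 11 leftward: 10 /o/ is itself a trigger — this domain ends here.
From /u/ at 12 leftward: 11 /o/ is itself a trigger — this domain ends here.
From /u/ at 17 leftward: 16 /a/ → [+round]; 15 /a/ → [+round]; bound reached.
Targets with no active source: positions 1 2 3 4 5 6 7 13 14 stay [-round].

8 9 10 11 12 15 16 17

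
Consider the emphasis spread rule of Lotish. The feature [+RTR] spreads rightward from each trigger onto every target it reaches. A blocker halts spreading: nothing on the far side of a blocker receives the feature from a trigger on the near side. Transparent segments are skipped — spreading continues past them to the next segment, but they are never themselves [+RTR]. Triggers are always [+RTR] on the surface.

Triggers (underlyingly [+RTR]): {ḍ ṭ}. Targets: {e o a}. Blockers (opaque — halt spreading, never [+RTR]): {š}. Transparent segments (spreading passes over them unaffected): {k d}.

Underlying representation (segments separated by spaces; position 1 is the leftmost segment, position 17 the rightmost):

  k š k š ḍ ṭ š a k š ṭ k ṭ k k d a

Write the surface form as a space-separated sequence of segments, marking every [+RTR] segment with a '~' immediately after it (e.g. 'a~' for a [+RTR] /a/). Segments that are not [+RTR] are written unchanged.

From /ḍ/ at 5 rightward: 6 /ṭ/ is itself a trigger — this domain ends here.
From /ṭ/ at 6 rightward: 7 /š/ blocks.
From /ṭ/ at 11 rightward: 12 /k/ transparent; 13 /ṭ/ is itself a trigger — this domain ends here.
From /ṭ/ at 13 rightward: 14 /k/ transparent; 15 /k/ transparent; 16 /d/ transparent; 17 /a/ → [+RTR]; word edge.
Target with no active source: position 8 stays [-emphatic].
[+RTR] positions on the surface: 5 6 11 13 17.

k š k š ḍ~ ṭ~ š a k š ṭ~ k ṭ~ k k d a~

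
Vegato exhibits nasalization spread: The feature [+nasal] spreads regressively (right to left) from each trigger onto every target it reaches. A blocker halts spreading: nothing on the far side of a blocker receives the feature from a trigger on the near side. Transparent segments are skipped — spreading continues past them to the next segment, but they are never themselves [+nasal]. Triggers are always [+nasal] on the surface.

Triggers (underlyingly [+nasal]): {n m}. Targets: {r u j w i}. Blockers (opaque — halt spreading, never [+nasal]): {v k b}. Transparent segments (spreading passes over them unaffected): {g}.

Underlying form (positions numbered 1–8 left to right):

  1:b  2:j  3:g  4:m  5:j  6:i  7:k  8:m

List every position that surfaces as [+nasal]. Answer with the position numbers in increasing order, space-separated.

2 4 8

From /m/ at 4 leftward: 3 /g/ transparent; 2 /j/ → [+nasal]; 1 /b/ blocks.
From /m/ at 8 leftward: 7 /k/ blocks.
Targets with no active source: positions 5 6 stay [-nasal].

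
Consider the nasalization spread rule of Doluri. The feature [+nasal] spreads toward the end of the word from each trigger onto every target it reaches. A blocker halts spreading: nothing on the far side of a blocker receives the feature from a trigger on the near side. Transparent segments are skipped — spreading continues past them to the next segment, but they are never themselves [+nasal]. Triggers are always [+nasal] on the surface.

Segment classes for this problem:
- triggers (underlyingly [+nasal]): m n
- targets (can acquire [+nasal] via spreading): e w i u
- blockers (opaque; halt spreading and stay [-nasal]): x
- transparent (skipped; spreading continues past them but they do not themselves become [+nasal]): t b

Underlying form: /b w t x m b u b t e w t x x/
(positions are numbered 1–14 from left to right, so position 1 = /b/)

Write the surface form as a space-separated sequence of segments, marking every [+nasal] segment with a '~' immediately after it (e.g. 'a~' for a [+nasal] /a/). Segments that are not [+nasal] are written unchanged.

From /m/ at 5 rightward: 6 /b/ transparent; 7 /u/ → [+nasal]; 8 /b/ transparent; 9 /t/ transparent; 10 /e/ → [+nasal]; 11 /w/ → [+nasal]; 12 /t/ transparent; 13 /x/ blocks.
Target with no active source: position 2 stays [-nasal].
[+nasal] positions on the surface: 5 7 10 11.

b w t x m~ b u~ b t e~ w~ t x x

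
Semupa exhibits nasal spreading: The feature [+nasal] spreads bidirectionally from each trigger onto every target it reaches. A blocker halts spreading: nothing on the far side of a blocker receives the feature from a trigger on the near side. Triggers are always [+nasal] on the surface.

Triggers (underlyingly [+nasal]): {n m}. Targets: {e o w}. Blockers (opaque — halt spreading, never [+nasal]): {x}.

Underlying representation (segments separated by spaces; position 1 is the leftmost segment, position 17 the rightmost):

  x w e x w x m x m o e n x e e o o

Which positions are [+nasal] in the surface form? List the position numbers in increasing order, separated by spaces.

7 9 10 11 12

From /m/ at 7 rightward: 8 /x/ blocks.
From /m/ at 7 leftward: 6 /x/ blocks.
From /m/ at 9 rightward: 10 /o/ → [+nasal]; 11 /e/ → [+nasal]; 12 /n/ is itself a trigger — this domain ends here.
From /m/ at 9 leftward: 8 /x/ blocks.
From /n/ at 12 rightward: 13 /x/ blocks.
From /n/ at 12 leftward: 11 /e/ → [+nasal]; 10 /o/ → [+nasal]; 9 /m/ is itself a trigger — this domain ends here.
Targets with no active source: positions 2 3 5 14 15 16 17 stay [-nasal].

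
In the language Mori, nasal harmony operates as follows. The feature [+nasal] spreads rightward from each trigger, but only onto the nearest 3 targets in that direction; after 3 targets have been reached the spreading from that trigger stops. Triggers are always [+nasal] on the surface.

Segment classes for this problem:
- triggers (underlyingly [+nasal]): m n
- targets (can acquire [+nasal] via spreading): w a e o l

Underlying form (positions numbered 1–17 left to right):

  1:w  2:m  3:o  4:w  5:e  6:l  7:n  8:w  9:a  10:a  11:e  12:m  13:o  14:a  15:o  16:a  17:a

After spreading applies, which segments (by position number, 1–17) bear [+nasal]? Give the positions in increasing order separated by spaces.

From /m/ at 2 rightward: 3 /o/ → [+nasal]; 4 /w/ → [+nasal]; 5 /e/ → [+nasal]; bound reached.
From /n/ at 7 rightward: 8 /w/ → [+nasal]; 9 /a/ → [+nasal]; 10 /a/ → [+nasal]; bound reached.
From /m/ at 12 rightward: 13 /o/ → [+nasal]; 14 /a/ → [+nasal]; 15 /o/ → [+nasal]; bound reached.
Targets with no active source: positions 1 6 11 16 17 stay [-nasal].

2 3 4 5 7 8 9 10 12 13 14 15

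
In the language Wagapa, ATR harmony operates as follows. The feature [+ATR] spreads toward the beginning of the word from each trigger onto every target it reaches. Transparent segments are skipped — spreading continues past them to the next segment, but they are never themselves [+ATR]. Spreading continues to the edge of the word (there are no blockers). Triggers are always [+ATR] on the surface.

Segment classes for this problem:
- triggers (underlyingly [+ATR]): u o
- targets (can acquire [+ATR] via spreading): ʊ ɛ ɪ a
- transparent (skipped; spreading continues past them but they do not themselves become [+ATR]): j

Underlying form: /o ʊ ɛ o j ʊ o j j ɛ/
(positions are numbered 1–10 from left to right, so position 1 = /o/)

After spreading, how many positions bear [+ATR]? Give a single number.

From /o/ at 1 leftward: word edge.
From /o/ at 4 leftward: 3 /ɛ/ → [+ATR]; 2 /ʊ/ → [+ATR]; 1 /o/ is itself a trigger — this domain ends here.
From /o/ at 7 leftward: 6 /ʊ/ → [+ATR]; 5 /j/ transparent; 4 /o/ is itself a trigger — this domain ends here.
Target with no active source: position 10 stays [-ATR].
[+ATR] positions on the surface: 1 2 3 4 6 7.

6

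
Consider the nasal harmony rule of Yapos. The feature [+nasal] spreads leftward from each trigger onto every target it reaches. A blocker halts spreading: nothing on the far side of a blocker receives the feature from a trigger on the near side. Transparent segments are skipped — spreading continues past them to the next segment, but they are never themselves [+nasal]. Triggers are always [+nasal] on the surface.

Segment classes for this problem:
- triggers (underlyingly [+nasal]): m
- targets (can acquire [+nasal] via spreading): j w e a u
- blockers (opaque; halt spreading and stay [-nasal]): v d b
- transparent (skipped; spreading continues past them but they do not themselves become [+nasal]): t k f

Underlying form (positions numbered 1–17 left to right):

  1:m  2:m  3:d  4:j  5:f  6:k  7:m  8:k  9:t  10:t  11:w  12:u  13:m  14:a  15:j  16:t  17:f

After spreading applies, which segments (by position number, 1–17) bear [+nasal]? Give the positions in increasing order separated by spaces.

1 2 4 7 11 12 13

From /m/ at 1 leftward: word edge.
From /m/ at 2 leftward: 1 /m/ is itself a trigger — this domain ends here.
From /m/ at 7 leftward: 6 /k/ transparent; 5 /f/ transparent; 4 /j/ → [+nasal]; 3 /d/ blocks.
From /m/ at 13 leftward: 12 /u/ → [+nasal]; 11 /w/ → [+nasal]; 10 /t/ transparent; 9 /t/ transparent; 8 /k/ transparent; 7 /m/ is itself a trigger — this domain ends here.
Targets with no active source: positions 14 15 stay [-nasal].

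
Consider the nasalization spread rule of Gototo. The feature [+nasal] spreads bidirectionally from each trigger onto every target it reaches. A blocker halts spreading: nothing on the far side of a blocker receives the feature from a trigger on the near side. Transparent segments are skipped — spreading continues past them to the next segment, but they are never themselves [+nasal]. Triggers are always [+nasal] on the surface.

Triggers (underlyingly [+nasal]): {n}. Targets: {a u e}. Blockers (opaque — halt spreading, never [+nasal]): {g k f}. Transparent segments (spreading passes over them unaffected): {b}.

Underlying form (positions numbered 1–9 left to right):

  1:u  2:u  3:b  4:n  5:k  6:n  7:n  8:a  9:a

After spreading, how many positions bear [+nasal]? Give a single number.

7

From /n/ at 4 rightward: 5 /k/ blocks.
From /n/ at 4 leftward: 3 /b/ transparent; 2 /u/ → [+nasal]; 1 /u/ → [+nasal]; word edge.
From /n/ at 6 rightward: 7 /n/ is itself a trigger — this domain ends here.
From /n/ at 6 leftward: 5 /k/ blocks.
From /n/ at 7 rightward: 8 /a/ → [+nasal]; 9 /a/ → [+nasal]; word edge.
From /n/ at 7 leftward: 6 /n/ is itself a trigger — this domain ends here.
[+nasal] positions on the surface: 1 2 4 6 7 8 9.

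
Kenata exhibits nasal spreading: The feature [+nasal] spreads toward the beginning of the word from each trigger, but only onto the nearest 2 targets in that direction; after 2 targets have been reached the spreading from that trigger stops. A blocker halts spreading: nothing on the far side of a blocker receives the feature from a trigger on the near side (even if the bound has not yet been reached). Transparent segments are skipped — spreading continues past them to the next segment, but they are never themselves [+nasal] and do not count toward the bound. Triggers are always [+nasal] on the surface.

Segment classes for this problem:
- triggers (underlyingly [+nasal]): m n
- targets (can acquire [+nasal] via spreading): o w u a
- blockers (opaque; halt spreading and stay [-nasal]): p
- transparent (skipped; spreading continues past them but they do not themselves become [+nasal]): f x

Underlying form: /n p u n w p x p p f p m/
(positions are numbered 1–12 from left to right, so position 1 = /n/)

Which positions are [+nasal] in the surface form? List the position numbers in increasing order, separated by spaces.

From /n/ at 1 leftward: word edge.
From /n/ at 4 leftward: 3 /u/ → [+nasal]; 2 /p/ blocks.
From /m/ at 12 leftward: 11 /p/ blocks.
Target with no active source: position 5 stays [-nasal].

1 3 4 12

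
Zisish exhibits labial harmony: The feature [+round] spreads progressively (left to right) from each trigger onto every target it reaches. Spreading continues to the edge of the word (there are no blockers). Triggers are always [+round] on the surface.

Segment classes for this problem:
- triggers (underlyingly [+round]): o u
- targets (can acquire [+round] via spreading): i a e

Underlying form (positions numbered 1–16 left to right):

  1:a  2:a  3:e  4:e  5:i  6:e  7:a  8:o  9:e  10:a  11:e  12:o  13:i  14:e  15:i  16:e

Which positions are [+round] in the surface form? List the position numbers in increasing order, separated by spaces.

From /o/ at 8 rightward: 9 /e/ → [+round]; 10 /a/ → [+round]; 11 /e/ → [+round]; 12 /o/ is itself a trigger — this domain ends here.
From /o/ at 12 rightward: 13 /i/ → [+round]; 14 /e/ → [+round]; 15 /i/ → [+round]; 16 /e/ → [+round]; word edge.
Targets with no active source: positions 1 2 3 4 5 6 7 stay [-round].

8 9 10 11 12 13 14 15 16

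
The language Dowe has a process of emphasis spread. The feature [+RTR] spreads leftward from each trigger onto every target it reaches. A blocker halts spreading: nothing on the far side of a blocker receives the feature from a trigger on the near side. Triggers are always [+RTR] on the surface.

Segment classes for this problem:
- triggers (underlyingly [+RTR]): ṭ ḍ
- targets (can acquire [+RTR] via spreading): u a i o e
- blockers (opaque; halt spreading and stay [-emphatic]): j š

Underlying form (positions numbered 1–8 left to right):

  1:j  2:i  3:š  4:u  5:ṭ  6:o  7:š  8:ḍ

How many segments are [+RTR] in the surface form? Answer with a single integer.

3

From /ṭ/ at 5 leftward: 4 /u/ → [+RTR]; 3 /š/ blocks.
From /ḍ/ at 8 leftward: 7 /š/ blocks.
Targets with no active source: positions 2 6 stay [-emphatic].
[+RTR] positions on the surface: 4 5 8.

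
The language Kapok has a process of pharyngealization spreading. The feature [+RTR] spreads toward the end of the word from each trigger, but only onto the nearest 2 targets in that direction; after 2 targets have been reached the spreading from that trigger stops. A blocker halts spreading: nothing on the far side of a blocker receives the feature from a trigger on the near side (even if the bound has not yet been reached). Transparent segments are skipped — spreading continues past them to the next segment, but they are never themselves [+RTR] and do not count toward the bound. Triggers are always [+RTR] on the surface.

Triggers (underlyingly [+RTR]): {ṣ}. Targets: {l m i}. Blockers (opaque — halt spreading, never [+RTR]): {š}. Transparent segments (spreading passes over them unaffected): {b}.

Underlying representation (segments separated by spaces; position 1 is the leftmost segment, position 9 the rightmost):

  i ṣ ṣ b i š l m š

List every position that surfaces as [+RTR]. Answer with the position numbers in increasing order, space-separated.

2 3 5

From /ṣ/ at 2 rightward: 3 /ṣ/ is itself a trigger — this domain ends here.
From /ṣ/ at 3 rightward: 4 /b/ transparent; 5 /i/ → [+RTR]; 6 /š/ blocks.
Targets with no active source: positions 1 7 8 stay [-emphatic].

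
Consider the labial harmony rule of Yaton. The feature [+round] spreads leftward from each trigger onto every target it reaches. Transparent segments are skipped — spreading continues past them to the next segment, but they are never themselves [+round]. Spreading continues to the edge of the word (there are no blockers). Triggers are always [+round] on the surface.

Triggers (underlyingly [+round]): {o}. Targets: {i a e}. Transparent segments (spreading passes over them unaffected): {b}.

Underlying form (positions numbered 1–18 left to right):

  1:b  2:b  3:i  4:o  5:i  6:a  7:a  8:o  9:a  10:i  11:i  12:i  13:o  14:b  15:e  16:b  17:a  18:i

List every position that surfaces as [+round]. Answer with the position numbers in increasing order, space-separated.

3 4 5 6 7 8 9 10 11 12 13

From /o/ at 4 leftward: 3 /i/ → [+round]; 2 /b/ transparent; 1 /b/ transparent; word edge.
From /o/ at 8 leftward: 7 /a/ → [+round]; 6 /a/ → [+round]; 5 /i/ → [+round]; 4 /o/ is itself a trigger — this domain ends here.
From /o/ at 13 leftward: 12 /i/ → [+round]; 11 /i/ → [+round]; 10 /i/ → [+round]; 9 /a/ → [+round]; 8 /o/ is itself a trigger — this domain ends here.
Targets with no active source: positions 15 17 18 stay [-round].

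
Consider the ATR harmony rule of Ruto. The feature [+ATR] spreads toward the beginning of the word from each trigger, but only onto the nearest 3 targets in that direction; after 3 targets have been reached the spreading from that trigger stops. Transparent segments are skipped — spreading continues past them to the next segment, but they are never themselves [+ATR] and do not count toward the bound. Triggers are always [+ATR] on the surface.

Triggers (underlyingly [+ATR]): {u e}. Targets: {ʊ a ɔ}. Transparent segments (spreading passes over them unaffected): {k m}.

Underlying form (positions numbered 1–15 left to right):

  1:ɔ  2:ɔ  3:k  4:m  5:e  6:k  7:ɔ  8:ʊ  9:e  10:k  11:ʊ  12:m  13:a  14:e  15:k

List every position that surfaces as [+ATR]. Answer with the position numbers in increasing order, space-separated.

1 2 5 7 8 9 11 13 14

From /e/ at 5 leftward: 4 /m/ transparent; 3 /k/ transparent; 2 /ɔ/ → [+ATR]; 1 /ɔ/ → [+ATR]; word edge.
From /e/ at 9 leftward: 8 /ʊ/ → [+ATR]; 7 /ɔ/ → [+ATR]; 6 /k/ transparent; 5 /e/ is itself a trigger — this domain ends here.
From /e/ at 14 leftward: 13 /a/ → [+ATR]; 12 /m/ transparent; 11 /ʊ/ → [+ATR]; 10 /k/ transparent; 9 /e/ is itself a trigger — this domain ends here.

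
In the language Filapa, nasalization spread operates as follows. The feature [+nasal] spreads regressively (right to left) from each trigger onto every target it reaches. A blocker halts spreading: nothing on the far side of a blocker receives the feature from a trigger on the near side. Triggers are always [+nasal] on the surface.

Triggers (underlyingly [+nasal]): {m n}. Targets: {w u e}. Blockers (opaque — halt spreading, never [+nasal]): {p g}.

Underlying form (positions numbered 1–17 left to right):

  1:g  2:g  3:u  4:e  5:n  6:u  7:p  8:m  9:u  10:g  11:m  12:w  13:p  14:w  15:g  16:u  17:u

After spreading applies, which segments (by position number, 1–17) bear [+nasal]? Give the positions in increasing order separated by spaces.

From /n/ at 5 leftward: 4 /e/ → [+nasal]; 3 /u/ → [+nasal]; 2 /g/ blocks.
From /m/ at 8 leftward: 7 /p/ blocks.
From /m/ at 11 leftward: 10 /g/ blocks.
Targets with no active source: positions 6 9 12 14 16 17 stay [-nasal].

3 4 5 8 11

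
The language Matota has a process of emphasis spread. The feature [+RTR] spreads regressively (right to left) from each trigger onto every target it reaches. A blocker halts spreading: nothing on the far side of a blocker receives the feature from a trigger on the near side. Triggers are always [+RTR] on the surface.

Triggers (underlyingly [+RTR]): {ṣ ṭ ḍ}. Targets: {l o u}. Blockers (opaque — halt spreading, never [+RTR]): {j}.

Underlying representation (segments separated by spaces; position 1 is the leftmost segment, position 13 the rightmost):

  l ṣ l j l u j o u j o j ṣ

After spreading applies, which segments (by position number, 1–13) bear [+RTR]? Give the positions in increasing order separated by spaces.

From /ṣ/ at 2 leftward: 1 /l/ → [+RTR]; word edge.
From /ṣ/ at 13 leftward: 12 /j/ blocks.
Targets with no active source: positions 3 5 6 8 9 11 stay [-emphatic].

1 2 13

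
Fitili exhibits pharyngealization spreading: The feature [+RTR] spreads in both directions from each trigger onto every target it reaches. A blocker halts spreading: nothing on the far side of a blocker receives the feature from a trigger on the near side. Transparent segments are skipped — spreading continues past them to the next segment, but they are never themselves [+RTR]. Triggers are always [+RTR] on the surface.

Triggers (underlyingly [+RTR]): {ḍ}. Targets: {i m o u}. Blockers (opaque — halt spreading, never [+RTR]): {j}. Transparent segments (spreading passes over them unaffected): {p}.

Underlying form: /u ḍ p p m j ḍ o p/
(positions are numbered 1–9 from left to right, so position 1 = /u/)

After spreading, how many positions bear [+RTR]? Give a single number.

5

From /ḍ/ at 2 rightward: 3 /p/ transparent; 4 /p/ transparent; 5 /m/ → [+RTR]; 6 /j/ blocks.
From /ḍ/ at 2 leftward: 1 /u/ → [+RTR]; word edge.
From /ḍ/ at 7 rightward: 8 /o/ → [+RTR]; 9 /p/ transparent; word edge.
From /ḍ/ at 7 leftward: 6 /j/ blocks.
[+RTR] positions on the surface: 1 2 5 7 8.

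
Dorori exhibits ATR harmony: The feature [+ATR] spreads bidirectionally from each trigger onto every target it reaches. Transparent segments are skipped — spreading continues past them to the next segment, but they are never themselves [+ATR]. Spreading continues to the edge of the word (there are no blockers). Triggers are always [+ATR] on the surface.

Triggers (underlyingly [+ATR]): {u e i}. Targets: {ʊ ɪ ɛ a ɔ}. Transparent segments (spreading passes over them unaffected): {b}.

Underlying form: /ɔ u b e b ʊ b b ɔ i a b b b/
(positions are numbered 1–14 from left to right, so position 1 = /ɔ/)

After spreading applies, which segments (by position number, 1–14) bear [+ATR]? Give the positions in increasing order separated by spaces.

From /u/ at 2 rightward: 3 /b/ transparent; 4 /e/ is itself a trigger — this domain ends here.
From /u/ at 2 leftward: 1 /ɔ/ → [+ATR]; word edge.
From /e/ at 4 rightward: 5 /b/ transparent; 6 /ʊ/ → [+ATR]; 7 /b/ transparent; 8 /b/ transparent; 9 /ɔ/ → [+ATR]; 10 /i/ is itself a trigger — this domain ends here.
From /e/ at 4 leftward: 3 /b/ transparent; 2 /u/ is itself a trigger — this domain ends here.
From /i/ at 10 rightward: 11 /a/ → [+ATR]; 12 /b/ transparent; 13 /b/ transparent; 14 /b/ transparent; word edge.
From /i/ at 10 leftward: 9 /ɔ/ → [+ATR]; 8 /b/ transparent; 7 /b/ transparent; 6 /ʊ/ → [+ATR]; 5 /b/ transparent; 4 /e/ is itself a trigger — this domain ends here.

1 2 4 6 9 10 11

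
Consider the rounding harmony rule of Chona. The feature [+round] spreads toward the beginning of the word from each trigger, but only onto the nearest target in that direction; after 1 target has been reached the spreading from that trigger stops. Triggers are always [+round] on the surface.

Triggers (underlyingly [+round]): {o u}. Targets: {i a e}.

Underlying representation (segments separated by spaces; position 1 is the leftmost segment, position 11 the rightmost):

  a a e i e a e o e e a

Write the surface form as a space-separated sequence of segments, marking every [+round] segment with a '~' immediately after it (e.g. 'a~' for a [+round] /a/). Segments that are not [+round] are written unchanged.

a a e i e a e~ o~ e e a

From /o/ at 8 leftward: 7 /e/ → [+round]; bound reached.
Targets with no active source: positions 1 2 3 4 5 6 9 10 11 stay [-round].
[+round] positions on the surface: 7 8.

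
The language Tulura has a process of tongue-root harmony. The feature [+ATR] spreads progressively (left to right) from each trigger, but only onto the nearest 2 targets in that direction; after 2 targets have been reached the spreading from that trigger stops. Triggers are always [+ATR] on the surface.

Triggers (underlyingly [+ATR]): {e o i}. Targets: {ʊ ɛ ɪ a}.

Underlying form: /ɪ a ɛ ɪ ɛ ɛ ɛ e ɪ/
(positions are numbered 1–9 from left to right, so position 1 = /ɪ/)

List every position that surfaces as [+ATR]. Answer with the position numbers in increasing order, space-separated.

From /e/ at 8 rightward: 9 /ɪ/ → [+ATR]; word edge.
Targets with no active source: positions 1 2 3 4 5 6 7 stay [-ATR].

8 9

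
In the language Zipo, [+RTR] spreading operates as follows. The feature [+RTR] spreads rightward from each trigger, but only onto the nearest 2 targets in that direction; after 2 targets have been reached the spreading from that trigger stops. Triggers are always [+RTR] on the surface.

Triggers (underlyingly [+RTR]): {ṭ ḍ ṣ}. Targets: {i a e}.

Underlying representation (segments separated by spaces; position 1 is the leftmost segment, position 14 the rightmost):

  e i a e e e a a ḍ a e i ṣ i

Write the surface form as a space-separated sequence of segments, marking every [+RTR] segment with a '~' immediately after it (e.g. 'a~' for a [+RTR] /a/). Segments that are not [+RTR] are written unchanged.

e i a e e e a a ḍ~ a~ e~ i ṣ~ i~

From /ḍ/ at 9 rightward: 10 /a/ → [+RTR]; 11 /e/ → [+RTR]; bound reached.
From /ṣ/ at 13 rightward: 14 /i/ → [+RTR]; word edge.
Targets with no active source: positions 1 2 3 4 5 6 7 8 12 stay [-emphatic].
[+RTR] positions on the surface: 9 10 11 13 14.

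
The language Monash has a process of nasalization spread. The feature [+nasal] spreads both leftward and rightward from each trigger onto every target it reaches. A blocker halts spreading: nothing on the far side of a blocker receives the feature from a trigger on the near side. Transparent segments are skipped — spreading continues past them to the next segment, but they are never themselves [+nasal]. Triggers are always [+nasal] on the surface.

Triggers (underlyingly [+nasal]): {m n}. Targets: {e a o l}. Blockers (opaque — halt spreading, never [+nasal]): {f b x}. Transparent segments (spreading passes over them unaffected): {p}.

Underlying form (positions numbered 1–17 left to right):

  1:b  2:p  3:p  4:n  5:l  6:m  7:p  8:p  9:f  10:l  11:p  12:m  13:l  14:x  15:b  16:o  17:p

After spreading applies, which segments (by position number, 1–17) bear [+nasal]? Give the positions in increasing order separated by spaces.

4 5 6 10 12 13

From /n/ at 4 rightward: 5 /l/ → [+nasal]; 6 /m/ is itself a trigger — this domain ends here.
From /n/ at 4 leftward: 3 /p/ transparent; 2 /p/ transparent; 1 /b/ blocks.
From /m/ at 6 rightward: 7 /p/ transparent; 8 /p/ transparent; 9 /f/ blocks.
From /m/ at 6 leftward: 5 /l/ → [+nasal]; 4 /n/ is itself a trigger — this domain ends here.
From /m/ at 12 rightward: 13 /l/ → [+nasal]; 14 /x/ blocks.
From /m/ at 12 leftward: 11 /p/ transparent; 10 /l/ → [+nasal]; 9 /f/ blocks.
Target with no active source: position 16 stays [-nasal].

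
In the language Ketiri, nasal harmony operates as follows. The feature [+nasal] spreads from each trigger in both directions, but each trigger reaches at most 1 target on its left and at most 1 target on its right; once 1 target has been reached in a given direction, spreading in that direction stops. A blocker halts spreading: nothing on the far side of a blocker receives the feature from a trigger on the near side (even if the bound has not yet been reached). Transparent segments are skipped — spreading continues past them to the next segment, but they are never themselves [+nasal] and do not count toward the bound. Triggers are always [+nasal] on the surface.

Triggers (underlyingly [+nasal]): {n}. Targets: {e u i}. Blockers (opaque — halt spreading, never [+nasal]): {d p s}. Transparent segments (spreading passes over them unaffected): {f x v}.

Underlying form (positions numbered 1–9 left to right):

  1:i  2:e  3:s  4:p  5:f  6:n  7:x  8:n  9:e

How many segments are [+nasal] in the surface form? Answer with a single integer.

From /n/ at 6 rightward: 7 /x/ transparent; 8 /n/ is itself a trigger — this domain ends here.
From /n/ at 6 leftward: 5 /f/ transparent; 4 /p/ blocks.
From /n/ at 8 rightward: 9 /e/ → [+nasal]; bound reached.
From /n/ at 8 leftward: 7 /x/ transparent; 6 /n/ is itself a trigger — this domain ends here.
Targets with no active source: positions 1 2 stay [-nasal].
[+nasal] positions on the surface: 6 8 9.

3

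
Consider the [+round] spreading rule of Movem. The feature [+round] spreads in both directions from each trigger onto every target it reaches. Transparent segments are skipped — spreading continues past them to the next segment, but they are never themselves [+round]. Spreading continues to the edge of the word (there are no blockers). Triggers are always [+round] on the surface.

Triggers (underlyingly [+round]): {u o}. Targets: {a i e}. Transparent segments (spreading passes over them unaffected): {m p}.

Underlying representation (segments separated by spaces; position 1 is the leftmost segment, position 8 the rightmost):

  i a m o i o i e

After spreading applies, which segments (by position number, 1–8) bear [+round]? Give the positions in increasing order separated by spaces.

1 2 4 5 6 7 8

From /o/ at 4 rightward: 5 /i/ → [+round]; 6 /o/ is itself a trigger — this domain ends here.
From /o/ at 4 leftward: 3 /m/ transparent; 2 /a/ → [+round]; 1 /i/ → [+round]; word edge.
From /o/ at 6 rightward: 7 /i/ → [+round]; 8 /e/ → [+round]; word edge.
From /o/ at 6 leftward: 5 /i/ → [+round]; 4 /o/ is itself a trigger — this domain ends here.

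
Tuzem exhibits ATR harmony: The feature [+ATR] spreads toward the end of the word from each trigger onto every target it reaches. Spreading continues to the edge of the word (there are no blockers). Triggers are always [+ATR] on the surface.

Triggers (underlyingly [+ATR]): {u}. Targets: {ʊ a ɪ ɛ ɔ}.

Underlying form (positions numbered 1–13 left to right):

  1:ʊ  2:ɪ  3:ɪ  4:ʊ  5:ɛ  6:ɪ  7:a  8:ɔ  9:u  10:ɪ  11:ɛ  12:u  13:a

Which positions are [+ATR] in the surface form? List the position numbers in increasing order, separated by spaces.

9 10 11 12 13

From /u/ at 9 rightward: 10 /ɪ/ → [+ATR]; 11 /ɛ/ → [+ATR]; 12 /u/ is itself a trigger — this domain ends here.
From /u/ at 12 rightward: 13 /a/ → [+ATR]; word edge.
Targets with no active source: positions 1 2 3 4 5 6 7 8 stay [-ATR].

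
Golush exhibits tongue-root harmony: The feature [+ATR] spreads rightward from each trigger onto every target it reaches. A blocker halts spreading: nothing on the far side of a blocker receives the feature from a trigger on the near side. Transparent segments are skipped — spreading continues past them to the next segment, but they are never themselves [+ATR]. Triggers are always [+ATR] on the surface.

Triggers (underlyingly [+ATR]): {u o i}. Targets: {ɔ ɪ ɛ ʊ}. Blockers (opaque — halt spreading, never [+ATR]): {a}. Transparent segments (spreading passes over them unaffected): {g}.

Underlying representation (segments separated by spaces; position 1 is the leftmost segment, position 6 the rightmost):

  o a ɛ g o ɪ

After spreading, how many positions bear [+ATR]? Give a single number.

3

From /o/ at 1 rightward: 2 /a/ blocks.
From /o/ at 5 rightward: 6 /ɪ/ → [+ATR]; word edge.
Target with no active source: position 3 stays [-ATR].
[+ATR] positions on the surface: 1 5 6.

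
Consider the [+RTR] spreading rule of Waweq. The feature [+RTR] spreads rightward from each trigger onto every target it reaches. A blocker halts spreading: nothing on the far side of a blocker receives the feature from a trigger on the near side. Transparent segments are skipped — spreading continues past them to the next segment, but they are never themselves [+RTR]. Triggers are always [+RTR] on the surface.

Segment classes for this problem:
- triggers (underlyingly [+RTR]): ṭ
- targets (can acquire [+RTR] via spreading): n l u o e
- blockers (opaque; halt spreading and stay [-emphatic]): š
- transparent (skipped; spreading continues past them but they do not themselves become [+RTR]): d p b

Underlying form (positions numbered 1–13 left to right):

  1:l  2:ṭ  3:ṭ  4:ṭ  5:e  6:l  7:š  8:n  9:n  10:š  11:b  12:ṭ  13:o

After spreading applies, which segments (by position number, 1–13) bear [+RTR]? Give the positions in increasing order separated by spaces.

From /ṭ/ at 2 rightward: 3 /ṭ/ is itself a trigger — this domain ends here.
From /ṭ/ at 3 rightward: 4 /ṭ/ is itself a trigger — this domain ends here.
From /ṭ/ at 4 rightward: 5 /e/ → [+RTR]; 6 /l/ → [+RTR]; 7 /š/ blocks.
From /ṭ/ at 12 rightward: 13 /o/ → [+RTR]; word edge.
Targets with no active source: positions 1 8 9 stay [-emphatic].

2 3 4 5 6 12 13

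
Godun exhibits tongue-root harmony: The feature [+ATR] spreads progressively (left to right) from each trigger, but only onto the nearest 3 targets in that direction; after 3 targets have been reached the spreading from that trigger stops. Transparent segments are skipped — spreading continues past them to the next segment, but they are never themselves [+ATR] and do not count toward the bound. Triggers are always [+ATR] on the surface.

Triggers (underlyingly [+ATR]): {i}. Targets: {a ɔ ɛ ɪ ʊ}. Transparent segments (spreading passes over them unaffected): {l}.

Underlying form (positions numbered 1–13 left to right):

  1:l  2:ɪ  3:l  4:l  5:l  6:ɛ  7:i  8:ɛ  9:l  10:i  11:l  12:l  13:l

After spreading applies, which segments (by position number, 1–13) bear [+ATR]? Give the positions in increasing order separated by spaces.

7 8 10

From /i/ at 7 rightward: 8 /ɛ/ → [+ATR]; 9 /l/ transparent; 10 /i/ is itself a trigger — this domain ends here.
From /i/ at 10 rightward: 11 /l/ transparent; 12 /l/ transparent; 13 /l/ transparent; word edge.
Targets with no active source: positions 2 6 stay [-ATR].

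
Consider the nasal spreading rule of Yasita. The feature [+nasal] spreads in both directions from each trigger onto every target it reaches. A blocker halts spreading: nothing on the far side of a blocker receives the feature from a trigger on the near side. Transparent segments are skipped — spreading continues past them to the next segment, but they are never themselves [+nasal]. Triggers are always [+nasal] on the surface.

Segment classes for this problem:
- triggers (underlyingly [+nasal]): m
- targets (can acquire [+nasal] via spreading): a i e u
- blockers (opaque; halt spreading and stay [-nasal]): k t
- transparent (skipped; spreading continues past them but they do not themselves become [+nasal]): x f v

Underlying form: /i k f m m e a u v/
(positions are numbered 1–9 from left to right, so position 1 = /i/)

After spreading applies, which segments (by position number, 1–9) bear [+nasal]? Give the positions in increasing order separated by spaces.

4 5 6 7 8

From /m/ at 4 rightward: 5 /m/ is itself a trigger — this domain ends here.
From /m/ at 4 leftward: 3 /f/ transparent; 2 /k/ blocks.
From /m/ at 5 rightward: 6 /e/ → [+nasal]; 7 /a/ → [+nasal]; 8 /u/ → [+nasal]; 9 /v/ transparent; word edge.
From /m/ at 5 leftward: 4 /m/ is itself a trigger — this domain ends here.
Target with no active source: position 1 stays [-nasal].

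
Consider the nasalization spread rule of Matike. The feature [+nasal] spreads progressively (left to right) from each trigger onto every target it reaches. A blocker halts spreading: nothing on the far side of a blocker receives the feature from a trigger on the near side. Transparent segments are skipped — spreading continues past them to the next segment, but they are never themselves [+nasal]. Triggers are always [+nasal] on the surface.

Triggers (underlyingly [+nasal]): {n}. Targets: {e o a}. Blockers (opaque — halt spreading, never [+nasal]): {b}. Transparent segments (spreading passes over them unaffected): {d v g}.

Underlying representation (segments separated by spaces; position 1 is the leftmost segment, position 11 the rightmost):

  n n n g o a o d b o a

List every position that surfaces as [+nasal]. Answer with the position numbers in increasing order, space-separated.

From /n/ at 1 rightward: 2 /n/ is itself a trigger — this domain ends here.
From /n/ at 2 rightward: 3 /n/ is itself a trigger — this domain ends here.
From /n/ at 3 rightward: 4 /g/ transparent; 5 /o/ → [+nasal]; 6 /a/ → [+nasal]; 7 /o/ → [+nasal]; 8 /d/ transparent; 9 /b/ blocks.
Targets with no active source: positions 10 11 stay [-nasal].

1 2 3 5 6 7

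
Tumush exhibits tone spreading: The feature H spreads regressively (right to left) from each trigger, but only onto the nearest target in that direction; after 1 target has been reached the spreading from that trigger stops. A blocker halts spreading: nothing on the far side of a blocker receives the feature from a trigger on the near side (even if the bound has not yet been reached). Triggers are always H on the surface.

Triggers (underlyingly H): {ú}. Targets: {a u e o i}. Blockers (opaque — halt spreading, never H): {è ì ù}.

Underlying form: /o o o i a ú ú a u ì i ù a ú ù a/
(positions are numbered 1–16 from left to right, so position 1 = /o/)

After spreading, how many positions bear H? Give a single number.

From /ú/ at 6 leftward: 5 /a/ → H; bound reached.
From /ú/ at 7 leftward: 6 /ú/ is itself a trigger — this domain ends here.
From /ú/ at 14 leftward: 13 /a/ → H; bound reached.
Targets with no active source: positions 1 2 3 4 8 9 11 16 stay [-high tone].
H positions on the surface: 5 6 7 13 14.

5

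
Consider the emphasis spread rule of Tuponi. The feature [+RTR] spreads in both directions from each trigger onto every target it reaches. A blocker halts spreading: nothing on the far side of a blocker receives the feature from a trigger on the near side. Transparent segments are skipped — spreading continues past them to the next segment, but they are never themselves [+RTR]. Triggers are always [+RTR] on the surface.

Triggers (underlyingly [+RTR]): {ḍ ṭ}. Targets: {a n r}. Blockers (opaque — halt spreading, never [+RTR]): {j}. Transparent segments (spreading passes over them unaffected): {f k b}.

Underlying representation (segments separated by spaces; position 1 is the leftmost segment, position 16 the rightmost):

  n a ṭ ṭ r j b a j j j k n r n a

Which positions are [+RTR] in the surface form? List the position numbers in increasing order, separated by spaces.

1 2 3 4 5

From /ṭ/ at 3 rightward: 4 /ṭ/ is itself a trigger — this domain ends here.
From /ṭ/ at 3 leftward: 2 /a/ → [+RTR]; 1 /n/ → [+RTR]; word edge.
From /ṭ/ at 4 rightward: 5 /r/ → [+RTR]; 6 /j/ blocks.
From /ṭ/ at 4 leftward: 3 /ṭ/ is itself a trigger — this domain ends here.
Targets with no active source: positions 8 13 14 15 16 stay [-emphatic].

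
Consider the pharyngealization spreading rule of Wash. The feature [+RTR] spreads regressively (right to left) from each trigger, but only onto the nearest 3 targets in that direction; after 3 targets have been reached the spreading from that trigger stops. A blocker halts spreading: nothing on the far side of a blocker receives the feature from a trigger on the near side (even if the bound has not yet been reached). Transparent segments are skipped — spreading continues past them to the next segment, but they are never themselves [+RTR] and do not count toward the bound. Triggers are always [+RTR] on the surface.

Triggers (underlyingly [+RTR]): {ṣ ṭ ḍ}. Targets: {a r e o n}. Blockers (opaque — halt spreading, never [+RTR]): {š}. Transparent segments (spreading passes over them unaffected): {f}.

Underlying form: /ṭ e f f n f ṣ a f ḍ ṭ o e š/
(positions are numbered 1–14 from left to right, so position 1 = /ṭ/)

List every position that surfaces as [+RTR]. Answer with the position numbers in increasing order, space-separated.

1 2 5 7 8 10 11

From /ṭ/ at 1 leftward: word edge.
From /ṣ/ at 7 leftward: 6 /f/ transparent; 5 /n/ → [+RTR]; 4 /f/ transparent; 3 /f/ transparent; 2 /e/ → [+RTR]; 1 /ṭ/ is itself a trigger — this domain ends here.
From /ḍ/ at 10 leftward: 9 /f/ transparent; 8 /a/ → [+RTR]; 7 /ṣ/ is itself a trigger — this domain ends here.
From /ṭ/ at 11 leftward: 10 /ḍ/ is itself a trigger — this domain ends here.
Targets with no active source: positions 12 13 stay [-emphatic].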